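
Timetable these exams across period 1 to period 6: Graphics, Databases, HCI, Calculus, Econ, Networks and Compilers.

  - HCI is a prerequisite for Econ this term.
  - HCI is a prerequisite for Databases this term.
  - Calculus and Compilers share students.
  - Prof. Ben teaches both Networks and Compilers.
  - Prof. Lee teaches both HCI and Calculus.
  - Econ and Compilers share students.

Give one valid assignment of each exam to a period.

Compilers in period 3, Networks in period 1, Databases in period 2, Graphics in period 1, Calculus in period 2, HCI in period 1, Econ in period 2

Checking: HCI(period 1) before Databases(period 2); HCI(period 1) before Econ(period 2); HCI(period 1) != Calculus(period 2); Calculus(period 2) != Compilers(period 3); Econ(period 2) != Compilers(period 3); Networks(period 1) != Compilers(period 3).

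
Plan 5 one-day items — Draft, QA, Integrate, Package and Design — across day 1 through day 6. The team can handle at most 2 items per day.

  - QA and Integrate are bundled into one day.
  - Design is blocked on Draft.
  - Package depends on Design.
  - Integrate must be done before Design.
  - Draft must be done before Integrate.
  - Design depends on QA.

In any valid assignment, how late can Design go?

day 5

Precedence pushes Design to at least day 3; downstream work caps Design at day 5.
Design at day 5 is achievable: Package -> day 6, Draft -> day 1, QA -> day 2, Integrate -> day 2, Design -> day 5.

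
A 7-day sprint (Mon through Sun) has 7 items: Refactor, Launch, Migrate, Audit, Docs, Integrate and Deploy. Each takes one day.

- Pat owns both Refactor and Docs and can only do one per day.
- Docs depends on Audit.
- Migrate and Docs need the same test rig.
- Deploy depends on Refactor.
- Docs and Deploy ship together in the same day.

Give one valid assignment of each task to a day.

Deploy in Tue, Launch in Mon, Audit in Mon, Docs in Tue, Integrate in Mon, Refactor in Mon, Migrate in Mon

Checking: Refactor(Mon) before Deploy(Tue); Audit(Mon) before Docs(Tue); Migrate(Mon) != Docs(Tue); Refactor(Mon) != Docs(Tue); Docs = Deploy = Tue.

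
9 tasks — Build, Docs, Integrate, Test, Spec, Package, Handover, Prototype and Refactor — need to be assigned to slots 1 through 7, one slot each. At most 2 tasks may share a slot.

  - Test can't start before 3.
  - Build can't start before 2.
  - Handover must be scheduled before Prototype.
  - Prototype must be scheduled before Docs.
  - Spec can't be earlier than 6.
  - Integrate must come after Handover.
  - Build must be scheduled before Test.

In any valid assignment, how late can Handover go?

Downstream work caps Handover at 5.
Handover at 5 is achievable: Refactor -> 1, Package -> 1, Handover -> 5, Spec -> 6, Build -> 2, Docs -> 7, Prototype -> 6, Integrate -> 7, Test -> 3.

5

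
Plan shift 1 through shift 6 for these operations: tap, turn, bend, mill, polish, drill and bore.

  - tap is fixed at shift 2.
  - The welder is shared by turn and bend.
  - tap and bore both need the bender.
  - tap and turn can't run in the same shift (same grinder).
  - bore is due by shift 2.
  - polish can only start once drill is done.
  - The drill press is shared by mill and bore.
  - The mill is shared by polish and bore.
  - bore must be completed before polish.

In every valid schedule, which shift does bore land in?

shift 1

bore's window is shift 1–shift 2.
tap is fixed at shift 2, and bore can't share a shift with tap.
So bore must be shift 1.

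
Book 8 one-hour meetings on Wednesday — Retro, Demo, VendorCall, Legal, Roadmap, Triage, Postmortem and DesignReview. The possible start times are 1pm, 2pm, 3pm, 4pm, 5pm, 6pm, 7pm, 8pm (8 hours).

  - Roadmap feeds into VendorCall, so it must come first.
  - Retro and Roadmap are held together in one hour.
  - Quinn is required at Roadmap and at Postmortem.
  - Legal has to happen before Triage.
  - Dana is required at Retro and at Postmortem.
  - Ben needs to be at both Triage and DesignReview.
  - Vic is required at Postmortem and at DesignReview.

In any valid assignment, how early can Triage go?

2pm

Precedence pushes Triage to at least 2pm.
Triage at 2pm is achievable: DesignReview=1pm, Roadmap=1pm, Triage=2pm, VendorCall=2pm, Demo=1pm, Postmortem=2pm, Legal=1pm, Retro=1pm.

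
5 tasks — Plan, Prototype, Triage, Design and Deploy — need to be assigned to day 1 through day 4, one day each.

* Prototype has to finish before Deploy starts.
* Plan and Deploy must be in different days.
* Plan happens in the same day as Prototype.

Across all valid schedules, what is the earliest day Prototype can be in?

day 1

Downstream work caps Prototype at day 3.
Prototype at day 1 is achievable: Design in day 1, Plan in day 1, Triage in day 1, Deploy in day 2, Prototype in day 1.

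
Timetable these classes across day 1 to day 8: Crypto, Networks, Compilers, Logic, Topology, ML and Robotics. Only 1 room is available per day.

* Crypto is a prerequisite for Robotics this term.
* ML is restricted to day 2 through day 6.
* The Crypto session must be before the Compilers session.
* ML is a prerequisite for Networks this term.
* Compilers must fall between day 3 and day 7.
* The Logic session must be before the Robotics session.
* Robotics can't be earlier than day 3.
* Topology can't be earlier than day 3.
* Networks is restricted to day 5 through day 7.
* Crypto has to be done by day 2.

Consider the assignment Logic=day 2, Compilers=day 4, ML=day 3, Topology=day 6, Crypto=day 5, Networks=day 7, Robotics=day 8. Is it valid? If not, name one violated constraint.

No. Crypto has to be done by day 2 is not satisfied.

The Crypto session must be before the Compilers session — violated.
Compilers must fall between day 3 and day 7 — holds.
ML is a prerequisite for Networks this term — holds.
Robotics can't be earlier than day 3 — holds.
ML is restricted to day 2 through day 6 — holds.
Topology can't be earlier than day 3 — holds.
Networks is restricted to day 5 through day 7 — holds.
The Logic session must be before the Robotics session — holds.
Only 1 room is available per day — holds.
Crypto has to be done by day 2 — violated.
Crypto is a prerequisite for Robotics this term — holds.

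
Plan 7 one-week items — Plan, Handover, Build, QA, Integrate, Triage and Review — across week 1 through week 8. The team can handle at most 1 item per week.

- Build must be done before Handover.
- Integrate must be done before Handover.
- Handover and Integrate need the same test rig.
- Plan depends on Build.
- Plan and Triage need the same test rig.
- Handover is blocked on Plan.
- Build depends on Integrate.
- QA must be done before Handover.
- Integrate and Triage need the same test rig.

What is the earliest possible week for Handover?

Precedence pushes Handover to at least week 4.
Handover at week 5 is achievable: Plan -> week 3, Review -> week 7, Triage -> week 6, Integrate -> week 1, Build -> week 2, QA -> week 4, Handover -> week 5.
Nothing earlier works — the conflict and capacity constraints rule out every week before week 5.

week 5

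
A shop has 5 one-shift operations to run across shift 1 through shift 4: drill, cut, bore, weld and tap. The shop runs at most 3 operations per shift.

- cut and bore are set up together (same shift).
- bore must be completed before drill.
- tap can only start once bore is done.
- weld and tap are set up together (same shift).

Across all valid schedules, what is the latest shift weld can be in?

shift 4

Weld must be in the same shift as tap, which can't be before shift 2, so weld is at least shift 2.
weld at shift 4 is achievable: tap -> shift 4; weld -> shift 4; cut -> shift 1; bore -> shift 1; drill -> shift 2.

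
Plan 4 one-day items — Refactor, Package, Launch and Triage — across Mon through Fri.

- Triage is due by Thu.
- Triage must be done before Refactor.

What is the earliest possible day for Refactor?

Precedence pushes Refactor to at least Tue.
Refactor at Tue is achievable: Refactor in Tue, Launch in Mon, Triage in Mon, Package in Mon.

Tue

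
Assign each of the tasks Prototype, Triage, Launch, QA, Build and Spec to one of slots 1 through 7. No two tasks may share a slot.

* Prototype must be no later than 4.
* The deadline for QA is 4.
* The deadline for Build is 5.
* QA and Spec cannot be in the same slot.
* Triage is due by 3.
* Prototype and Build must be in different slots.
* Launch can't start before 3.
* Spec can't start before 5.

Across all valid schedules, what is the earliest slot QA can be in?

1

QA's own window allows nothing later than 4.
QA at 1 is achievable: QA in 1, Launch in 6, Prototype in 3, Spec in 5, Build in 4, Triage in 2.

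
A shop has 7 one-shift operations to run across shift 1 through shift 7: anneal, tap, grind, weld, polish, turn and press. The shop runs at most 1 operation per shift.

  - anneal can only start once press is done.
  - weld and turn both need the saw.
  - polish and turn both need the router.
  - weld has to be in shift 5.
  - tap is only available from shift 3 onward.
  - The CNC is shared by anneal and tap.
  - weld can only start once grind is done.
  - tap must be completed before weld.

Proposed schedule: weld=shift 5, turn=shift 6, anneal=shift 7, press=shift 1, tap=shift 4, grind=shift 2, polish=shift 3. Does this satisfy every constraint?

Yes, all constraints hold

The shop runs at most 1 operation per shift — holds.
tap must be completed before weld — holds.
weld can only start once grind is done — holds.
anneal can only start once press is done — holds.
weld has to be in shift 5 — holds.
weld and turn both need the saw — holds.
polish and turn both need the router — holds.
The CNC is shared by anneal and tap — holds.
tap is only available from shift 3 onward — holds.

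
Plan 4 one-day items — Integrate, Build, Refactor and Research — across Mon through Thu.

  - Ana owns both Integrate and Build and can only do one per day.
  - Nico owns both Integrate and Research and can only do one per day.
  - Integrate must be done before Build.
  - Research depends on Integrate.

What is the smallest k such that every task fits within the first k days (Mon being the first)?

The precedence chain requires at least 2 distinct days.
2 works (last occupied day: Tue): for example Build -> Tue; Refactor -> Mon; Research -> Tue; Integrate -> Mon.

2 days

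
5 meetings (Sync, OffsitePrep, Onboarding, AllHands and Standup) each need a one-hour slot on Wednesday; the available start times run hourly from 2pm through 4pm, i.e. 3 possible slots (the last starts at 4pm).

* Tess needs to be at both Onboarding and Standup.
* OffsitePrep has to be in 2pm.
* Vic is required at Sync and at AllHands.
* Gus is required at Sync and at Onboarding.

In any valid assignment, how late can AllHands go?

AllHands at 4pm is achievable: AllHands -> 4pm, OffsitePrep -> 2pm, Onboarding -> 3pm, Sync -> 2pm, Standup -> 2pm.

4pm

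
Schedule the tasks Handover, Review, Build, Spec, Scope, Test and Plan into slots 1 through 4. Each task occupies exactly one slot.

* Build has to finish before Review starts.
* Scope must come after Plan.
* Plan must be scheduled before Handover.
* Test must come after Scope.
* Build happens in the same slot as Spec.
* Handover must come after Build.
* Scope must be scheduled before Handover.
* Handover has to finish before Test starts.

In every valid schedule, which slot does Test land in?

Precedence pushes Test to at least 4.
So Test is pinned to 4.

4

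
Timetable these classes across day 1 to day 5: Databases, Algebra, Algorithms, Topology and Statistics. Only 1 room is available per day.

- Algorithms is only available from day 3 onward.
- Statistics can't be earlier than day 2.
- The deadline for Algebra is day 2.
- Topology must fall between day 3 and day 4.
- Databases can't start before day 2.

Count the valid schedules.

Splitting on Databases: it can be day 2 (4), day 3 (1), day 4 (1), day 5 (2). Listing each branch's schedules as (Algebra, Algorithms, Topology, Statistics) by day number:
Databases=day 2: (1,3,4,5) (1,4,3,5) (1,5,3,4) (1,5,4,3) — 4.
Databases=day 3: (1,5,4,2) — 1.
Databases=day 4: (1,5,3,2) — 1.
Databases=day 5: (1,3,4,2) (1,4,3,2) — 2.
Summing: 4 + 1 + 1 + 2 = 8.

8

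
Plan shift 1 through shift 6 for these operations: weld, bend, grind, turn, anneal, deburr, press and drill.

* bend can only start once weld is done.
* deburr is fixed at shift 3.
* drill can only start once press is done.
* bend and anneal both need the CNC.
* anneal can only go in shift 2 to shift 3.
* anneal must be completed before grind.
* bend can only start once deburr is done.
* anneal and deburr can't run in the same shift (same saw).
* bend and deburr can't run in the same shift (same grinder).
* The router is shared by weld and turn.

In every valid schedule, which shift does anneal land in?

shift 2

anneal's window is shift 2–shift 3.
deburr is fixed at shift 3, and anneal can't share a shift with deburr.
So anneal must be shift 2.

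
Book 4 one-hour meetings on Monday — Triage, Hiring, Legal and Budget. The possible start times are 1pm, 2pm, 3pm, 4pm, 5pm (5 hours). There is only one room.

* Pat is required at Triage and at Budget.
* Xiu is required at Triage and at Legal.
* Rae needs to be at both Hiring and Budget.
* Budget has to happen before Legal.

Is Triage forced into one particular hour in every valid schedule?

No

Triage can be 1pm (e.g. Triage in 1pm; Budget in 2pm; Legal in 3pm; Hiring in 4pm) or 2pm (e.g. Legal=3pm; Hiring=4pm; Triage=2pm; Budget=1pm).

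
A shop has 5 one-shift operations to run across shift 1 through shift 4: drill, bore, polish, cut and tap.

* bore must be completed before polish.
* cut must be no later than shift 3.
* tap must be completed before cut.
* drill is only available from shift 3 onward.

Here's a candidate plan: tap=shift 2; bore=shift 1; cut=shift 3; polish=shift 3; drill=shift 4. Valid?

Yes, all constraints hold

tap must be completed before cut — holds.
drill is only available from shift 3 onward — holds.
bore must be completed before polish — holds.
cut must be no later than shift 3 — holds.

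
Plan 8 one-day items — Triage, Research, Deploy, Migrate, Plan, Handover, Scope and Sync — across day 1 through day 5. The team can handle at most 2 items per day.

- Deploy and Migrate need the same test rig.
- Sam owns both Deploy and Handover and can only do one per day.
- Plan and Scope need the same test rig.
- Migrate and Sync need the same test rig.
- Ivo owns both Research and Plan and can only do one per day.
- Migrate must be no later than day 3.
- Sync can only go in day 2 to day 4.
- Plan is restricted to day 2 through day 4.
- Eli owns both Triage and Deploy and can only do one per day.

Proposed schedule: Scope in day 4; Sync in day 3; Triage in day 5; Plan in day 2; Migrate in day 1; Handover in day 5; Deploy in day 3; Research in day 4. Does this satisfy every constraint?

Ivo owns both Research and Plan and can only do one per day — holds.
Sam owns both Deploy and Handover and can only do one per day — holds.
Eli owns both Triage and Deploy and can only do one per day — holds.
Migrate and Sync need the same test rig — holds.
Plan and Scope need the same test rig — holds.
Migrate must be no later than day 3 — holds.
Plan is restricted to day 2 through day 4 — holds.
Deploy and Migrate need the same test rig — holds.
Sync can only go in day 2 to day 4 — holds.
The team can handle at most 2 items per day — holds.

Yes, all constraints hold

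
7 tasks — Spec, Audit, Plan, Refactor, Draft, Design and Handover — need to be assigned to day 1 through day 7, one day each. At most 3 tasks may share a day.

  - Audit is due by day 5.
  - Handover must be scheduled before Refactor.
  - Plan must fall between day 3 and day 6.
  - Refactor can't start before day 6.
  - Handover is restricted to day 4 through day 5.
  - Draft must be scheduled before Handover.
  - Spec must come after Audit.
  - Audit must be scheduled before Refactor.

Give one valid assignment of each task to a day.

Design -> day 1, Plan -> day 3, Handover -> day 4, Spec -> day 2, Draft -> day 1, Refactor -> day 6, Audit -> day 1

Checking: Audit(day 1) before Spec(day 2); Handover(day 4) before Refactor(day 6); Draft(day 1) before Handover(day 4); Audit(day 1) before Refactor(day 6); Audit=day 1 in [day 1,day 5]; Plan=day 3 in [day 3,day 6]; Handover=day 4 in [day 4,day 5]; Refactor=day 6 in [day 6,day 7]; max 3 per day (cap 3).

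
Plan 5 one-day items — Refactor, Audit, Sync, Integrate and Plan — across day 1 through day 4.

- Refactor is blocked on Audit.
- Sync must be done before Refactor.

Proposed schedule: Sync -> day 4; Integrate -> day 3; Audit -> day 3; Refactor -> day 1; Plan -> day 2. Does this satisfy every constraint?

Refactor is blocked on Audit — violated.
Sync must be done before Refactor — violated.

No. Sync must be done before Refactor is not satisfied.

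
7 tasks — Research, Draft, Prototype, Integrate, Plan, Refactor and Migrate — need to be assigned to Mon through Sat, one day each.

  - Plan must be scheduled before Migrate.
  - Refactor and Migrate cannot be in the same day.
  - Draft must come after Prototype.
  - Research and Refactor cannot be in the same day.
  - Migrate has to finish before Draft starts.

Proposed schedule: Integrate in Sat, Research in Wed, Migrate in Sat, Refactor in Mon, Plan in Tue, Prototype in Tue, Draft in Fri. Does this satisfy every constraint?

No — it violates: Migrate has to finish before Draft starts

Refactor and Migrate cannot be in the same day — holds.
Migrate has to finish before Draft starts — violated.
Research and Refactor cannot be in the same day — holds.
Draft must come after Prototype — holds.
Plan must be scheduled before Migrate — holds.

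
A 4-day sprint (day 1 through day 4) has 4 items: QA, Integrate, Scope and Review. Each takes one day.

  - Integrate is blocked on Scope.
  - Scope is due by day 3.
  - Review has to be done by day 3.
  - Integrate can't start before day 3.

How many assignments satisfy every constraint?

60

Splitting on QA: it can be day 1 (15), day 2 (15), day 3 (15), day 4 (15). Listing each branch's schedules as (Integrate, Scope, Review) by day number:
QA=day 1: (3,1,1) (3,1,2) (3,1,3) (3,2,1) (3,2,2) (3,2,3) (4,1,1) (4,1,2) (4,1,3) (4,2,1) (4,2,2) (4,2,3) (4,3,1) (4,3,2) (4,3,3) — 15.
QA=day 2: (3,1,1) (3,1,2) (3,1,3) (3,2,1) (3,2,2) (3,2,3) (4,1,1) (4,1,2) (4,1,3) (4,2,1) (4,2,2) (4,2,3) (4,3,1) (4,3,2) (4,3,3) — 15.
QA=day 3: (3,1,1) (3,1,2) (3,1,3) (3,2,1) (3,2,2) (3,2,3) (4,1,1) (4,1,2) (4,1,3) (4,2,1) (4,2,2) (4,2,3) (4,3,1) (4,3,2) (4,3,3) — 15.
QA=day 4: (3,1,1) (3,1,2) (3,1,3) (3,2,1) (3,2,2) (3,2,3) (4,1,1) (4,1,2) (4,1,3) (4,2,1) (4,2,2) (4,2,3) (4,3,1) (4,3,2) (4,3,3) — 15.
Summing: 15 + 15 + 15 + 15 = 60.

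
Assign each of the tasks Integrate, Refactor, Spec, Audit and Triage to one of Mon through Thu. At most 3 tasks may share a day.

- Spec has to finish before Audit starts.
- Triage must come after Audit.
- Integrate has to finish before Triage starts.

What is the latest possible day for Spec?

Tue

Downstream work caps Spec at Tue.
Spec at Tue is achievable: Audit -> Wed; Integrate -> Mon; Triage -> Thu; Refactor -> Mon; Spec -> Tue.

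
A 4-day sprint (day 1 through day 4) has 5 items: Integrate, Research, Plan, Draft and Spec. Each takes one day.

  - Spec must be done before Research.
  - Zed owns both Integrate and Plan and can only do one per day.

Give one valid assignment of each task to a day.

Draft in day 1; Plan in day 2; Research in day 2; Integrate in day 1; Spec in day 1

Checking: Spec(day 1) before Research(day 2); Integrate(day 1) != Plan(day 2).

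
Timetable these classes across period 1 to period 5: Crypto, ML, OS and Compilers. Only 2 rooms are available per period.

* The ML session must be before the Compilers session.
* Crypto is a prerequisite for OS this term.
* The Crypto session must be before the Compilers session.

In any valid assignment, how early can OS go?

period 2

Precedence pushes OS to at least period 2.
OS at period 2 is achievable: Crypto -> period 1; Compilers -> period 2; ML -> period 1; OS -> period 2.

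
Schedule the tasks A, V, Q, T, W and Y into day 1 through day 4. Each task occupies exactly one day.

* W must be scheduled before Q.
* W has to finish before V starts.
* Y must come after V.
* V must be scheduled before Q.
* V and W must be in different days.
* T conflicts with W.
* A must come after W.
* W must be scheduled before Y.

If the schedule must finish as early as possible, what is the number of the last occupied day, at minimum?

day 3

The precedence chain requires at least 3 distinct days.
3 works (last occupied day: day 3): for example W in day 1; V in day 2; T in day 2; A in day 2; Y in day 3; Q in day 3.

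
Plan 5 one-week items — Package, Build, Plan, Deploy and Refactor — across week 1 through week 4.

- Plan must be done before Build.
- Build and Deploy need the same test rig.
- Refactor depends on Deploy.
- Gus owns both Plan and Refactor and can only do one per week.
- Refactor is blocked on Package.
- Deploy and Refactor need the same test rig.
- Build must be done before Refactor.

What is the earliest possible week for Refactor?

Precedence pushes Refactor to at least week 3.
Refactor at week 3 is achievable: Package=week 1; Refactor=week 3; Deploy=week 1; Build=week 2; Plan=week 1.

week 3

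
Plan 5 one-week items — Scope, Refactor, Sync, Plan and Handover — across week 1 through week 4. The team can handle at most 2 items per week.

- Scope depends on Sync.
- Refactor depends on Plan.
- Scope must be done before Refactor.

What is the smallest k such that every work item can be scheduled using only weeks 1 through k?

The precedence chain requires at least 3 distinct weeks.
With at most 2 per week and 5 work items, at least 3 weeks are needed.
3 works (last occupied week: week 3): for example Sync -> week 1; Scope -> week 2; Refactor -> week 3; Plan -> week 1; Handover -> week 2.

3 weeks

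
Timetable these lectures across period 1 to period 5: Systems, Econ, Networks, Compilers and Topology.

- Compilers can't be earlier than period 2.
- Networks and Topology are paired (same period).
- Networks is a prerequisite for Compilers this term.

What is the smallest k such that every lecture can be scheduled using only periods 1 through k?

2 periods

The precedence chain requires at least 2 distinct periods.
2 works (last occupied period: period 2): for example Topology -> period 1; Compilers -> period 2; Econ -> period 1; Networks -> period 1; Systems -> period 1.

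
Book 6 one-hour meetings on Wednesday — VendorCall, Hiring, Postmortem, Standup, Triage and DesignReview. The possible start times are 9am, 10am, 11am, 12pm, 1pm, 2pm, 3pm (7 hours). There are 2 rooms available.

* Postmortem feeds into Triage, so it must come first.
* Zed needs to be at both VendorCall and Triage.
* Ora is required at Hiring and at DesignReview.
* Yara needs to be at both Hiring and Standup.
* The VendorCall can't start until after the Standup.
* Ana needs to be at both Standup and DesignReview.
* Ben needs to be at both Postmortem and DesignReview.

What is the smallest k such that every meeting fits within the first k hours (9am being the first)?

3

The precedence chain requires at least 2 distinct hours.
With at most 2 per hour and 6 meetings, at least 3 hours are needed.
3 works (last occupied hour: 11am): for example Standup=9am, Triage=11am, Hiring=10am, Postmortem=9am, DesignReview=11am, VendorCall=10am.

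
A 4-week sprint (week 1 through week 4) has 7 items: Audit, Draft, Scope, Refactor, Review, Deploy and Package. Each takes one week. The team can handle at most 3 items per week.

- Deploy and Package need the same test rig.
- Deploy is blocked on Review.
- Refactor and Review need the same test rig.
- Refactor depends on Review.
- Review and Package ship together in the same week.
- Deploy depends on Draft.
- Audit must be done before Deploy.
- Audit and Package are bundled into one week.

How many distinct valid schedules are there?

Splitting on Audit: it can be week 1 (27), week 2 (18), week 3 (6). Listing each branch's schedules as (Draft, Scope, Refactor, Review, Deploy, Package) by week number:
Audit=week 1: (2,2,2,1,3,1) (2,2,2,1,4,1) (2,2,3,1,3,1) (2,2,3,1,4,1) (2,2,4,1,3,1) (2,2,4,1,4,1) (2,3,2,1,3,1) (2,3,2,1,4,1) (2,3,3,1,3,1) (2,3,3,1,4,1) (2,3,4,1,3,1) (2,3,4,1,4,1) (2,4,2,1,3,1) (2,4,2,1,4,1) (2,4,3,1,3,1) (2,4,3,1,4,1) (2,4,4,1,3,1) (2,4,4,1,4,1) (3,2,2,1,4,1) (3,2,3,1,4,1) (3,2,4,1,4,1) (3,3,2,1,4,1) (3,3,3,1,4,1) (3,3,4,1,4,1) (3,4,2,1,4,1) (3,4,3,1,4,1) (3,4,4,1,4,1) — 27.
Audit=week 2: (1,1,3,2,3,2) (1,1,3,2,4,2) (1,1,4,2,3,2) (1,1,4,2,4,2) (1,3,3,2,3,2) (1,3,3,2,4,2) (1,3,4,2,3,2) (1,3,4,2,4,2) (1,4,3,2,3,2) (1,4,3,2,4,2) (1,4,4,2,3,2) (1,4,4,2,4,2) (3,1,3,2,4,2) (3,1,4,2,4,2) (3,3,3,2,4,2) (3,3,4,2,4,2) (3,4,3,2,4,2) (3,4,4,2,4,2) — 18.
Audit=week 3: (1,1,4,3,4,3) (1,2,4,3,4,3) (1,4,4,3,4,3) (2,1,4,3,4,3) (2,2,4,3,4,3) (2,4,4,3,4,3) — 6.
Summing: 27 + 18 + 6 = 51.

51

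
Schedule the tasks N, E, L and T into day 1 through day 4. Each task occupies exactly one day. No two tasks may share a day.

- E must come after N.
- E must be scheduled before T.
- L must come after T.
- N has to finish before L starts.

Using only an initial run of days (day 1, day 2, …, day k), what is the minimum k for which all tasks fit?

The precedence chain requires at least 4 distinct days.
With at most 1 per day and 4 tasks, at least 4 days are needed.
4 works (last occupied day: day 4): for example E=day 2; L=day 4; T=day 3; N=day 1.

4 days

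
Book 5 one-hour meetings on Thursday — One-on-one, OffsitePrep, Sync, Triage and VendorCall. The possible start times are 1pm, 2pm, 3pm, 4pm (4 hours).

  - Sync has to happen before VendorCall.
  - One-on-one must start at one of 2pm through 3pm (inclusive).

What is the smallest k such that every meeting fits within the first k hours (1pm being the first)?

2 hours

The precedence chain requires at least 2 distinct hours.
2 works (last occupied hour: 2pm): for example Triage -> 1pm; Sync -> 1pm; OffsitePrep -> 1pm; VendorCall -> 2pm; One-on-one -> 2pm.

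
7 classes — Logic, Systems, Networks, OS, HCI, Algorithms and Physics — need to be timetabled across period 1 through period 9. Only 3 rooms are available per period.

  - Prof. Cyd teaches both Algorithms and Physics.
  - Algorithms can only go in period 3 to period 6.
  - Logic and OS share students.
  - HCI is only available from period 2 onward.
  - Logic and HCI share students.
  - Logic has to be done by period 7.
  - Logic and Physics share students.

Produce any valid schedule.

Networks -> period 1, Systems -> period 1, Physics -> period 2, Algorithms -> period 3, Logic -> period 1, HCI -> period 2, OS -> period 2

Checking: Logic(period 1) != OS(period 2); Algorithms(period 3) != Physics(period 2); Logic(period 1) != HCI(period 2); Logic(period 1) != Physics(period 2); HCI=period 2 in [period 2,period 9]; Logic=period 1 in [period 1,period 7]; Algorithms=period 3 in [period 3,period 6]; max 3 per period (cap 3).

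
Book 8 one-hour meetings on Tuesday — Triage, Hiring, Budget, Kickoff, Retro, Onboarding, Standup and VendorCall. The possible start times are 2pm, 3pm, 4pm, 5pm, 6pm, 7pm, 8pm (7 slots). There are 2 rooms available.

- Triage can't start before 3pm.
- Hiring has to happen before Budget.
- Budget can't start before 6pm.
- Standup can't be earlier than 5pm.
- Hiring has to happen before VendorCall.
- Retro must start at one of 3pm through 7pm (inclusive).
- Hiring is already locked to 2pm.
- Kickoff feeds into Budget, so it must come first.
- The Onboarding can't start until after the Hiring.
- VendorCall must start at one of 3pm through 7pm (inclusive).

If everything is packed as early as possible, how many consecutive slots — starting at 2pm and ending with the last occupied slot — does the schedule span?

The precedence chain requires at least 2 distinct slots.
With at most 2 per slot and 8 meetings, at least 4 slots are needed.
Budget can't be placed before 6pm — that is slot 5 counting from 2pm — so the schedule must run through at least 5 slots.
5 works (last occupied slot: 6pm): for example VendorCall in 3pm; Kickoff in 2pm; Onboarding in 4pm; Retro in 4pm; Triage in 3pm; Standup in 5pm; Budget in 6pm; Hiring in 2pm.

5 slots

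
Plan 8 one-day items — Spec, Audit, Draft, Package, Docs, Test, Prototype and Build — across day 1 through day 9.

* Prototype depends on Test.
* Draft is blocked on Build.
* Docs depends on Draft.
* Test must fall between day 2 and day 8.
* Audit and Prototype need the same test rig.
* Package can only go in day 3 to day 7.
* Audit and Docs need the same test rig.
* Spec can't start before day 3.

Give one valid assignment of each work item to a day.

Build -> day 1; Package -> day 3; Prototype -> day 3; Docs -> day 3; Draft -> day 2; Spec -> day 3; Test -> day 2; Audit -> day 1

Checking: Test(day 2) before Prototype(day 3); Build(day 1) before Draft(day 2); Draft(day 2) before Docs(day 3); Audit(day 1) != Prototype(day 3); Audit(day 1) != Docs(day 3); Package=day 3 in [day 3,day 7]; Test=day 2 in [day 2,day 8]; Spec=day 3 in [day 3,day 9].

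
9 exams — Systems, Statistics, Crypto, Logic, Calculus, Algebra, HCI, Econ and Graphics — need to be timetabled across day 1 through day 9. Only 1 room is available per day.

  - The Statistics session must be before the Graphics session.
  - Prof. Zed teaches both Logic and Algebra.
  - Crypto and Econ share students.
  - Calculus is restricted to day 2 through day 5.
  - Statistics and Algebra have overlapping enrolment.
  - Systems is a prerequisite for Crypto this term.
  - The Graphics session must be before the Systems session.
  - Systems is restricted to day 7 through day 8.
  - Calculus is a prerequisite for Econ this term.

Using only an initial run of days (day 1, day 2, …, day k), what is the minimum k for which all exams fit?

9 days

The precedence chain requires at least 4 distinct days.
With at most 1 per day and 9 exams, at least 9 days are needed.
Propagating the time windows through the other constraints, Crypto can't land before day 8, so the schedule must run through at least day 8.
9 works (last occupied day: day 9): for example Econ in day 4; Logic in day 5; Graphics in day 3; Algebra in day 6; Crypto in day 8; HCI in day 9; Systems in day 7; Statistics in day 1; Calculus in day 2.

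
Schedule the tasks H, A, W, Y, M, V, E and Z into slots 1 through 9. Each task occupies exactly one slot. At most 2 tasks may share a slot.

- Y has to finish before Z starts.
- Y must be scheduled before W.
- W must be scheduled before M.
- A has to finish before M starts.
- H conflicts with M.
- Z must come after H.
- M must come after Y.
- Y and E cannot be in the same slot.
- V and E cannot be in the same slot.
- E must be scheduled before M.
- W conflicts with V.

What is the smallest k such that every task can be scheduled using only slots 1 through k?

4

The precedence chain requires at least 3 distinct slots.
With at most 2 per slot and 8 tasks, at least 4 slots are needed.
4 works (last occupied slot: 4): for example Z -> 2, A -> 3, V -> 4, H -> 1, W -> 2, Y -> 1, E -> 3, M -> 4.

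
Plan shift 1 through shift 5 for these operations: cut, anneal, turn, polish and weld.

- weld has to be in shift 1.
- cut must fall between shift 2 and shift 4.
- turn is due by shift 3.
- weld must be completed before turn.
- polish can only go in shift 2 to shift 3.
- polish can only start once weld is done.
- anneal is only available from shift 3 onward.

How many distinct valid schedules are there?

Splitting on cut: it can be shift 2 (12), shift 3 (12), shift 4 (12). Listing each branch's schedules as (anneal, turn, polish, weld) by shift number:
cut=shift 2: (3,2,2,1) (3,2,3,1) (3,3,2,1) (3,3,3,1) (4,2,2,1) (4,2,3,1) (4,3,2,1) (4,3,3,1) (5,2,2,1) (5,2,3,1) (5,3,2,1) (5,3,3,1) — 12.
cut=shift 3: (3,2,2,1) (3,2,3,1) (3,3,2,1) (3,3,3,1) (4,2,2,1) (4,2,3,1) (4,3,2,1) (4,3,3,1) (5,2,2,1) (5,2,3,1) (5,3,2,1) (5,3,3,1) — 12.
cut=shift 4: (3,2,2,1) (3,2,3,1) (3,3,2,1) (3,3,3,1) (4,2,2,1) (4,2,3,1) (4,3,2,1) (4,3,3,1) (5,2,2,1) (5,2,3,1) (5,3,2,1) (5,3,3,1) — 12.
Summing: 12 + 12 + 12 = 36.

36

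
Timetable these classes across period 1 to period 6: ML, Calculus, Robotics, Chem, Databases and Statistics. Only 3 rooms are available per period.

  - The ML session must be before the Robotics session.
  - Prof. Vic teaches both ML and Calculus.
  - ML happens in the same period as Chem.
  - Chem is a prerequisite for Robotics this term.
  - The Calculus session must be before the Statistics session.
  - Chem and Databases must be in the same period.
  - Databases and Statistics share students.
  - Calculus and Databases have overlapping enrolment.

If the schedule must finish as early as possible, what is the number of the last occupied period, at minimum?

The precedence chain requires at least 2 distinct periods.
With at most 3 per period and 6 classes, at least 2 periods are needed.
Could 2 periods be enough, i.e. nothing placed later than period 2? No: Robotics must come after ML (at period 1 or later) → {period 2}; Statistics must come after Calculus (at period 1 or later) → {period 2}; Calculus must come before Statistics (at period 2 or earlier) → {period 1}; Chem must come before Robotics (at period 2 or earlier) → {period 1}; Databases must be in the same period as Chem (in {period 1}) → {period 1}; Databases can't share with Calculus (period 1) → nothing is left.
So 2 periods is not enough.
3 works (last occupied period: period 3): for example ML -> period 1, Calculus -> period 2, Robotics -> period 2, Statistics -> period 3, Chem -> period 1, Databases -> period 1.

3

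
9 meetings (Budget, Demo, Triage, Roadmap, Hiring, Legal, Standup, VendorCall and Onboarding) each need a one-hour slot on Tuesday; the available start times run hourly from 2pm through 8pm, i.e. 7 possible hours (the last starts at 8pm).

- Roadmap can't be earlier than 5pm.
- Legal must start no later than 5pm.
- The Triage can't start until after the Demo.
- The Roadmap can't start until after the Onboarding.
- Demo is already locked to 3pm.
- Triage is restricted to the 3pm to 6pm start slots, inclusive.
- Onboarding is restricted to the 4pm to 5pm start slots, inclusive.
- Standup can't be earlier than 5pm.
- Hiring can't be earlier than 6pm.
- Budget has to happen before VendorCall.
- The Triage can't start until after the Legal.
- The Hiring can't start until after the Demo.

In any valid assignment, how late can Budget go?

Downstream work caps Budget at 7pm.
Budget at 7pm is achievable: Triage=4pm; Onboarding=4pm; Roadmap=5pm; Hiring=6pm; Legal=2pm; Standup=5pm; Demo=3pm; VendorCall=8pm; Budget=7pm.

7pm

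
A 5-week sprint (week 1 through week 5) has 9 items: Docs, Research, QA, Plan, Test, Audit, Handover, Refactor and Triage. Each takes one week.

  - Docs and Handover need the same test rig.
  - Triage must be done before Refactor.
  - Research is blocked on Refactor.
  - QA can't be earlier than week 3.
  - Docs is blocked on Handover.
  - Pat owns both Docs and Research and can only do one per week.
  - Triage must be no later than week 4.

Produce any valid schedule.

Research in week 3; Plan in week 1; Audit in week 1; Triage in week 1; Handover in week 1; QA in week 3; Refactor in week 2; Docs in week 2; Test in week 1

Checking: Refactor(week 2) before Research(week 3); Triage(week 1) before Refactor(week 2); Handover(week 1) before Docs(week 2); Docs(week 2) != Handover(week 1); Docs(week 2) != Research(week 3); QA=week 3 in [week 3,week 5]; Triage=week 1 in [week 1,week 4].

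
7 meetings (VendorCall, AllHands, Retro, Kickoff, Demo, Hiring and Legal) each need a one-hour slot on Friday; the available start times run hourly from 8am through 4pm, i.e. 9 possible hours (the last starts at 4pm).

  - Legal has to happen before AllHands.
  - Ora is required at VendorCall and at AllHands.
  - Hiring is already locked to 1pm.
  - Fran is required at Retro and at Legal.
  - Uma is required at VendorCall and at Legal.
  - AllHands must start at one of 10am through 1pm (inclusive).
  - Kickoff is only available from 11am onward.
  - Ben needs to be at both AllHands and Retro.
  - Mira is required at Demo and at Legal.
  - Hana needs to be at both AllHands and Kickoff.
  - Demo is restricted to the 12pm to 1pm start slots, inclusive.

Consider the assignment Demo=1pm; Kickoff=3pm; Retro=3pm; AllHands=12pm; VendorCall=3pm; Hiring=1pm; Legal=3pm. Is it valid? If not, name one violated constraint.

Ben needs to be at both AllHands and Retro — holds.
Kickoff is only available from 11am onward — holds.
Hana needs to be at both AllHands and Kickoff — holds.
Mira is required at Demo and at Legal — holds.
Ora is required at VendorCall and at AllHands — holds.
Demo is restricted to the 12pm to 1pm start slots, inclusive — holds.
Legal has to happen before AllHands — violated.
Uma is required at VendorCall and at Legal — violated.
Hiring is already locked to 1pm — holds.
AllHands must start at one of 10am through 1pm (inclusive) — holds.
Fran is required at Retro and at Legal — violated.

No — it violates: Fran is required at Retro and at Legal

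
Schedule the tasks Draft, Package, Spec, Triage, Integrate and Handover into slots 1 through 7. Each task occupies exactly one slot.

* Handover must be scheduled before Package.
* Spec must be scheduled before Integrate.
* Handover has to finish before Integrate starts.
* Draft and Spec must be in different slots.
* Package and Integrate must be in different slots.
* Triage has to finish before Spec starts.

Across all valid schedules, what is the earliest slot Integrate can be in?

3

Precedence pushes Integrate to at least 3.
Integrate at 3 is achievable: Triage -> 1, Handover -> 1, Integrate -> 3, Draft -> 1, Package -> 2, Spec -> 2.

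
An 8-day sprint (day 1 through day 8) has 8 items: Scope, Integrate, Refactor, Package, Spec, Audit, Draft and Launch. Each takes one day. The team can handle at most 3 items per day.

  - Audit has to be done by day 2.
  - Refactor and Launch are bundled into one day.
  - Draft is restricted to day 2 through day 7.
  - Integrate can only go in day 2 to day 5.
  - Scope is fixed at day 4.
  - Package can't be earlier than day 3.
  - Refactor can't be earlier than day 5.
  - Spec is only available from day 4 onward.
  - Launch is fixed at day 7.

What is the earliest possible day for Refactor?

day 7

Refactor is available from day 5; Refactor must be in the same day as Launch, which can't be before day 7, so Refactor is at least day 7; Refactor must be in the same day as Launch, which can't be after day 7, so Refactor is at most day 7.
Refactor at day 7 is achievable: Refactor -> day 7, Draft -> day 2, Launch -> day 7, Audit -> day 1, Scope -> day 4, Integrate -> day 2, Package -> day 3, Spec -> day 4.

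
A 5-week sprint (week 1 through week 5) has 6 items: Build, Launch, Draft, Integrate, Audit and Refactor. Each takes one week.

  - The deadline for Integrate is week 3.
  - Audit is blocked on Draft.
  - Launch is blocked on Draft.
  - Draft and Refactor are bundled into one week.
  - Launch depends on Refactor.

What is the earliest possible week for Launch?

week 2

Precedence pushes Launch to at least week 2.
Launch at week 2 is achievable: Build -> week 1; Draft -> week 1; Audit -> week 2; Integrate -> week 1; Launch -> week 2; Refactor -> week 1.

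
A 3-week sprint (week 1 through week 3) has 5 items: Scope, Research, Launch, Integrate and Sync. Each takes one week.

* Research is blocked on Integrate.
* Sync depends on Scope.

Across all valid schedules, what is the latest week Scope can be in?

Downstream work caps Scope at week 2.
Scope at week 2 is achievable: Scope=week 2, Research=week 2, Launch=week 1, Integrate=week 1, Sync=week 3.

week 2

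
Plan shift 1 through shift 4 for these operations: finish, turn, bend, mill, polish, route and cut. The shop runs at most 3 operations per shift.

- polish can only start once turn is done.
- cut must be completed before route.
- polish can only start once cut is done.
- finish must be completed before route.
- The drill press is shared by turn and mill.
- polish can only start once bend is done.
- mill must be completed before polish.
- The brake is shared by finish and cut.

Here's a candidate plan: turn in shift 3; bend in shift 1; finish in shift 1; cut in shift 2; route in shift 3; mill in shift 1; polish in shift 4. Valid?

The drill press is shared by turn and mill — holds.
The brake is shared by finish and cut — holds.
finish must be completed before route — holds.
mill must be completed before polish — holds.
polish can only start once cut is done — holds.
cut must be completed before route — holds.
The shop runs at most 3 operations per shift — holds.
polish can only start once bend is done — holds.
polish can only start once turn is done — holds.

Yes, all constraints hold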